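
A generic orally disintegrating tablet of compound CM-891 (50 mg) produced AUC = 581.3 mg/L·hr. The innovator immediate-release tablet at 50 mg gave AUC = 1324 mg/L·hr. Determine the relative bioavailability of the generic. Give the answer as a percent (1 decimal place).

F_rel = (AUC_test/D_test) / (AUC_ref/D_ref)
      = (581.3/50) / (1324/50)
      = 11.626 / 26.48 = 0.4390 = 43.90%

F_rel = 43.9%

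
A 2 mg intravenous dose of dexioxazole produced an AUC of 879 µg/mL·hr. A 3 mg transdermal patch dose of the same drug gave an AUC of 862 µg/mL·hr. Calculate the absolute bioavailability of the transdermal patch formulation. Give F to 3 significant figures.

F = (AUC_ev / D_ev) / (AUC_iv / D_iv)
  = (862/3) / (879/2)
  = 287.333 / 439.5 = 0.6538

F = 0.654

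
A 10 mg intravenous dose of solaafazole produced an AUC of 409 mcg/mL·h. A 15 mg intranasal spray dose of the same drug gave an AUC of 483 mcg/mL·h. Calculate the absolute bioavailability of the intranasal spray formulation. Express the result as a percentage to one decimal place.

F = 78.7%

F = (AUC_ev / D_ev) / (AUC_iv / D_iv)
  = (483/15) / (409/10)
  = 32.2 / 40.9 = 0.7873
  = 78.73%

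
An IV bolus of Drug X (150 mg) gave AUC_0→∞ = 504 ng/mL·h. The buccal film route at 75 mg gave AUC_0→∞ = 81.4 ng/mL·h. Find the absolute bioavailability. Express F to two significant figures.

F = (AUC_ev / D_ev) / (AUC_iv / D_iv)
  = (81.4/75) / (504/150)
  = 1.08533 / 3.36 = 0.3230

F = 0.32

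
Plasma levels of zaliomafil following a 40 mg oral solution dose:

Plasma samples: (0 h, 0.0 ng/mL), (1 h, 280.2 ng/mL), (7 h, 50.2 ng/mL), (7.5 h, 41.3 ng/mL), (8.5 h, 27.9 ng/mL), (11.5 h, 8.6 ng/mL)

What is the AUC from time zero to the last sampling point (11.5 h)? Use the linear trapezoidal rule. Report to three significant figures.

AUC = 1240 ng/mL·h

Trapezoidal AUC_0→11.5:
  [0→1]: (0.0+280.2)/2 × 1 = 140.1
  [1→7]: (280.2+50.2)/2 × 6 = 991.2
  [7→7.5]: (50.2+41.3)/2 × 0.5 = 22.875
  [7.5→8.5]: (41.3+27.9)/2 × 1 = 34.6
  [8.5→11.5]: (27.9+8.6)/2 × 3 = 54.75
  Sum = 1243.525 ng/mL·h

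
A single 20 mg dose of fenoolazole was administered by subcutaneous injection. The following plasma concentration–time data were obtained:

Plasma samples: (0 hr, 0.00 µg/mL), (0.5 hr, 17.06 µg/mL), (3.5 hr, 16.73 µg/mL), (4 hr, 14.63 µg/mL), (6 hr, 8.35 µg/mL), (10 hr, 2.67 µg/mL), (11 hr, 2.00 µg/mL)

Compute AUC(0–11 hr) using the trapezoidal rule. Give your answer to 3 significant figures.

AUC = 110 µg/mL·hr

Trapezoidal AUC_0→11:
  [0→0.5]: (0.00+17.06)/2 × 0.5 = 4.265
  [0.5→3.5]: (17.06+16.73)/2 × 3 = 50.685
  [3.5→4]: (16.73+14.63)/2 × 0.5 = 7.84
  [4→6]: (14.63+8.35)/2 × 2 = 22.98
  [6→10]: (8.35+2.67)/2 × 4 = 22.04
  [10→11]: (2.67+2.00)/2 × 1 = 2.335
  Sum = 110.145 µg/mL·hr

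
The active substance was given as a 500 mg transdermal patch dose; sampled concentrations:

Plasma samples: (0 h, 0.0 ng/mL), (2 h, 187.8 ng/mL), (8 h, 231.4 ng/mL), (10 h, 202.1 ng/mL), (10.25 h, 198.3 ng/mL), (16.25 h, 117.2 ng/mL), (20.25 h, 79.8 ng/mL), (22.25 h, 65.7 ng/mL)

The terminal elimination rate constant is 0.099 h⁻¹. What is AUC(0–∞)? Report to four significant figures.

Trapezoidal AUC_0→22.25:
  [0→2]: (0.0+187.8)/2 × 2 = 187.8
  [2→8]: (187.8+231.4)/2 × 6 = 1257.6
  [8→10]: (231.4+202.1)/2 × 2 = 433.5
  [10→10.25]: (202.1+198.3)/2 × 0.25 = 50.05
  [10.25→16.25]: (198.3+117.2)/2 × 6 = 946.5
  [16.25→20.25]: (117.2+79.8)/2 × 4 = 394.0
  [20.25→22.25]: (79.8+65.7)/2 × 2 = 145.5
  Sum = 3414.95 ng/mL·h
Extrapolated tail: C_last / k_e = 65.7 / 0.099 = 663.636
AUC_0→∞ = 3414.95 + 663.636 = 4078.586 ng/mL·h

AUC = 4079 ng/mL·h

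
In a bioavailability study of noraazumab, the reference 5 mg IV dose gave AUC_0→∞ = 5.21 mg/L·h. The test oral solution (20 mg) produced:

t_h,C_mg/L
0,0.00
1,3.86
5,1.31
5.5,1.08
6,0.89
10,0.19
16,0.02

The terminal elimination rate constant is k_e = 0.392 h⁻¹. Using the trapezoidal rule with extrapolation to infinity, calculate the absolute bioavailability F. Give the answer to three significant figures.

Trapezoidal AUC_0→16 (oral solution):
  [0→1]: (0.00+3.86)/2 × 1 = 1.93
  [1→5]: (3.86+1.31)/2 × 4 = 10.34
  [5→5.5]: (1.31+1.08)/2 × 0.5 = 0.5975
  [5.5→6]: (1.08+0.89)/2 × 0.5 = 0.4925
  [6→10]: (0.89+0.19)/2 × 4 = 2.16
  [10→16]: (0.19+0.02)/2 × 6 = 0.63
  Sum = 16.15 mg/L·h
Tail: C_last/k_e = 0.02/0.392 = 0.051
AUC_0→∞ (oral solution) = 16.15 + 0.051 = 16.201 mg/L·h
F = (AUC_ev/D_ev)/(AUC_iv/D_iv) = (16.201/20)/(5.21/5) = 0.81005/1.042 = 0.7774

F = 0.777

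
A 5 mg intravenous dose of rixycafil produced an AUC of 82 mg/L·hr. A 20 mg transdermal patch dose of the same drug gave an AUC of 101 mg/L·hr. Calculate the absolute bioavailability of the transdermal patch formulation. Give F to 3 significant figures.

F = 0.308

F = (AUC_ev / D_ev) / (AUC_iv / D_iv)
  = (101/20) / (82/5)
  = 5.05 / 16.4 = 0.3079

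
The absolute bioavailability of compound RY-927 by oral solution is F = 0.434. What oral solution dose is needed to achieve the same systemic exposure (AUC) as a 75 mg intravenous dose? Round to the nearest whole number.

For equal systemic exposure: F × D_ev = D_iv
D_ev = D_iv / F = 75 / 0.434 = 172.811 mg

D_oral = 173 mg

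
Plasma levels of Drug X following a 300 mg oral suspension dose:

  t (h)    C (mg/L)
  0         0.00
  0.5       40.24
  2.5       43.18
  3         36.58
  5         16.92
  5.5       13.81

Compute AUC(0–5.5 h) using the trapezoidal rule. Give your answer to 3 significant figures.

Trapezoidal AUC_0→5.5:
  [0→0.5]: (0.00+40.24)/2 × 0.5 = 10.06
  [0.5→2.5]: (40.24+43.18)/2 × 2 = 83.42
  [2.5→3]: (43.18+36.58)/2 × 0.5 = 19.94
  [3→5]: (36.58+16.92)/2 × 2 = 53.5
  [5→5.5]: (16.92+13.81)/2 × 0.5 = 7.6825
  Sum = 174.6025 mg/L·h

AUC = 175 mg/L·h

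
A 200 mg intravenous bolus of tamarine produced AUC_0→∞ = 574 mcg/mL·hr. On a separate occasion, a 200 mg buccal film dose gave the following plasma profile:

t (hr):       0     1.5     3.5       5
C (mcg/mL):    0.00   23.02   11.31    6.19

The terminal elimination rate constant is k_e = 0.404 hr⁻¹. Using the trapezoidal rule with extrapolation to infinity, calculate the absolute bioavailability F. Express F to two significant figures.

F = 0.14

Trapezoidal AUC_0→5 (buccal film):
  [0→1.5]: (0.00+23.02)/2 × 1.5 = 17.265
  [1.5→3.5]: (23.02+11.31)/2 × 2 = 34.33
  [3.5→5]: (11.31+6.19)/2 × 1.5 = 13.125
  Sum = 64.72 mcg/mL·hr
Tail: C_last/k_e = 6.19/0.404 = 15.322
AUC_0→∞ (buccal film) = 64.72 + 15.322 = 80.042 mcg/mL·hr
F = (AUC_ev/D_ev)/(AUC_iv/D_iv) = (80.042/200)/(574/200) = 0.40021/2.87 = 0.1394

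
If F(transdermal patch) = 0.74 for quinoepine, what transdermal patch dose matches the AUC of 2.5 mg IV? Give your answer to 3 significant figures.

For equal systemic exposure: F × D_ev = D_iv
D_ev = D_iv / F = 2.5 / 0.74 = 3.37838 mg

D_transdermal = 3.38 mg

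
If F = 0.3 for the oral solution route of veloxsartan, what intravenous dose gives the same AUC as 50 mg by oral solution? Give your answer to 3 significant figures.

D_iv = 15.0 mg

Systemic exposure from an extravascular dose = F × D_ev, so the equivalent IV dose is F × D_ev.
D_iv = F × D_ev = 0.3 × 50 = 15 mg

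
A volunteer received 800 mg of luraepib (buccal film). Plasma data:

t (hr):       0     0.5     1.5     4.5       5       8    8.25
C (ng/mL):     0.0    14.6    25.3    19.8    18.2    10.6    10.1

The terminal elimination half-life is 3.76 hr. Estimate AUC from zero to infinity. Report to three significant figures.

AUC = 201 ng/mL·hr

Trapezoidal AUC_0→8.25:
  [0→0.5]: (0.0+14.6)/2 × 0.5 = 3.65
  [0.5→1.5]: (14.6+25.3)/2 × 1 = 19.95
  [1.5→4.5]: (25.3+19.8)/2 × 3 = 67.65
  [4.5→5]: (19.8+18.2)/2 × 0.5 = 9.5
  [5→8]: (18.2+10.6)/2 × 3 = 43.2
  [8→8.25]: (10.6+10.1)/2 × 0.25 = 2.5875
  Sum = 146.5375 ng/mL·hr
k_e = ln2 / t½ = 0.693147 / 3.76 = 0.1843 hr^-1
Extrapolated tail: C_last / k_e = 10.1 / 0.1843 = 54.802
AUC_0→∞ = 146.5375 + 54.802 = 201.3395 ng/mL·hr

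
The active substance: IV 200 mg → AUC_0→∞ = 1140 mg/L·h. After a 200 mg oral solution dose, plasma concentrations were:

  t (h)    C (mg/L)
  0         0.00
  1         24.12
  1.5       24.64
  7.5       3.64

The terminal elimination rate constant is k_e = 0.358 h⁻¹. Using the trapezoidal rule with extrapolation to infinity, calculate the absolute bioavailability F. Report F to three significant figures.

F = 0.105

Trapezoidal AUC_0→7.5 (oral solution):
  [0→1]: (0.00+24.12)/2 × 1 = 12.06
  [1→1.5]: (24.12+24.64)/2 × 0.5 = 12.19
  [1.5→7.5]: (24.64+3.64)/2 × 6 = 84.84
  Sum = 109.09 mg/L·h
Tail: C_last/k_e = 3.64/0.358 = 10.168
AUC_0→∞ (oral solution) = 109.09 + 10.168 = 119.258 mg/L·h
F = (AUC_ev/D_ev)/(AUC_iv/D_iv) = (119.258/200)/(1140/200) = 0.59629/5.7 = 0.1046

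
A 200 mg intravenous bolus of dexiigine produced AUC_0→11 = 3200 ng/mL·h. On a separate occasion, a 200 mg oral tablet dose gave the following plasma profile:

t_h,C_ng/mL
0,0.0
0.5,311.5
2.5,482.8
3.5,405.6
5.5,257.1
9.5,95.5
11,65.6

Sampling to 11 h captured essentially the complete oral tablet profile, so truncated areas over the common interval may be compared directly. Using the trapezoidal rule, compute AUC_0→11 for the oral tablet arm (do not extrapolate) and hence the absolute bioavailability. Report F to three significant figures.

F = 0.877

Trapezoidal AUC_0→11 (oral tablet):
  [0→0.5]: (0.0+311.5)/2 × 0.5 = 77.875
  [0.5→2.5]: (311.5+482.8)/2 × 2 = 794.3
  [2.5→3.5]: (482.8+405.6)/2 × 1 = 444.2
  [3.5→5.5]: (405.6+257.1)/2 × 2 = 662.7
  [5.5→9.5]: (257.1+95.5)/2 × 4 = 705.2
  [9.5→11]: (95.5+65.6)/2 × 1.5 = 120.825
  Sum = 2805.1 ng/mL·h
F = (AUC_ev/D_ev)/(AUC_iv/D_iv) = (2805.1/200)/(3200/200) = 14.0255/16 = 0.8766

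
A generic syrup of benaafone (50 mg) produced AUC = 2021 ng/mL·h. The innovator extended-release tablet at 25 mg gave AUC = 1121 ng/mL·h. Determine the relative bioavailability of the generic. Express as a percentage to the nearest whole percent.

F_rel = 90%

F_rel = (AUC_test/D_test) / (AUC_ref/D_ref)
      = (2021/50) / (1121/25)
      = 40.42 / 44.84 = 0.9014 = 90.14%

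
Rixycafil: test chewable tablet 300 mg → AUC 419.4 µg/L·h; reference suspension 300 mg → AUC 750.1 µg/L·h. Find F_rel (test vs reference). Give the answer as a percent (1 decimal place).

F_rel = 55.9%

F_rel = (AUC_test/D_test) / (AUC_ref/D_ref)
      = (419.4/300) / (750.1/300)
      = 1.398 / 2.50033 = 0.5591 = 55.91%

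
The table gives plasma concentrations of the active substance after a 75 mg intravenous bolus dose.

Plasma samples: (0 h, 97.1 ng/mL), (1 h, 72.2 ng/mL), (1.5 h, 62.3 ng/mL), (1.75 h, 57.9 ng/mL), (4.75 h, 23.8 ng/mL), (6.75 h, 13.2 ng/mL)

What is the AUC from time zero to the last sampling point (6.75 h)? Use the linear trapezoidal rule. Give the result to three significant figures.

Trapezoidal AUC_0→6.75:
  [0→1]: (97.1+72.2)/2 × 1 = 84.65
  [1→1.5]: (72.2+62.3)/2 × 0.5 = 33.625
  [1.5→1.75]: (62.3+57.9)/2 × 0.25 = 15.025
  [1.75→4.75]: (57.9+23.8)/2 × 3 = 122.55
  [4.75→6.75]: (23.8+13.2)/2 × 2 = 37.0
  Sum = 292.85 ng/mL·h

AUC = 293 ng/mL·h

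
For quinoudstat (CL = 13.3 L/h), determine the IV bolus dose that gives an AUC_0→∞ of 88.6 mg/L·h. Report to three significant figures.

Dose = 1180 mg

Dose_iv = CL × AUC_0→∞
     = 13.3 × 88.6 = 1178.38 mg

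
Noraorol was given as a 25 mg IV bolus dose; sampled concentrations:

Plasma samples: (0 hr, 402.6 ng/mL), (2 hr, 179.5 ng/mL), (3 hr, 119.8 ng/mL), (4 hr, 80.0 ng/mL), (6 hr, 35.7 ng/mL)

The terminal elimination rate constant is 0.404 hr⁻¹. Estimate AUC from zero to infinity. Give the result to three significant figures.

Trapezoidal AUC_0→6:
  [0→2]: (402.6+179.5)/2 × 2 = 582.1
  [2→3]: (179.5+119.8)/2 × 1 = 149.65
  [3→4]: (119.8+80.0)/2 × 1 = 99.9
  [4→6]: (80.0+35.7)/2 × 2 = 115.7
  Sum = 947.35 ng/mL·hr
Extrapolated tail: C_last / k_e = 35.7 / 0.404 = 88.366
AUC_0→∞ = 947.35 + 88.366 = 1035.716 ng/mL·hr

AUC = 1040 ng/mL·hr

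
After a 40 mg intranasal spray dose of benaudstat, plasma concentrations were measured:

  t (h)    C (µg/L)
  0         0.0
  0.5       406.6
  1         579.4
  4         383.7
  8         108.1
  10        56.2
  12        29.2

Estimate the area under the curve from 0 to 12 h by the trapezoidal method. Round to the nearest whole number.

AUC = 3026 µg/L·h

Trapezoidal AUC_0→12:
  [0→0.5]: (0.0+406.6)/2 × 0.5 = 101.65
  [0.5→1]: (406.6+579.4)/2 × 0.5 = 246.5
  [1→4]: (579.4+383.7)/2 × 3 = 1444.65
  [4→8]: (383.7+108.1)/2 × 4 = 983.6
  [8→10]: (108.1+56.2)/2 × 2 = 164.3
  [10→12]: (56.2+29.2)/2 × 2 = 85.4
  Sum = 3026.1 µg/L·h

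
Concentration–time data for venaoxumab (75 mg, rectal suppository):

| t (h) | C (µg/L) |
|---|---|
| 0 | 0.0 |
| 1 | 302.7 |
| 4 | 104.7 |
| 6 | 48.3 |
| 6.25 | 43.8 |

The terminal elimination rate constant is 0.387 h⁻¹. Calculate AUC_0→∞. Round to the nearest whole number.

AUC = 1040 µg/L·h

Trapezoidal AUC_0→6.25:
  [0→1]: (0.0+302.7)/2 × 1 = 151.35
  [1→4]: (302.7+104.7)/2 × 3 = 611.1
  [4→6]: (104.7+48.3)/2 × 2 = 153.0
  [6→6.25]: (48.3+43.8)/2 × 0.25 = 11.5125
  Sum = 926.9625 µg/L·h
Extrapolated tail: C_last / k_e = 43.8 / 0.387 = 113.178
AUC_0→∞ = 926.9625 + 113.178 = 1040.1405 µg/L·h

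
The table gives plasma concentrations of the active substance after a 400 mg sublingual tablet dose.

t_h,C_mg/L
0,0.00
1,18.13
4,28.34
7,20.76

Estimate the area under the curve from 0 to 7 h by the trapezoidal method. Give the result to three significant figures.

Trapezoidal AUC_0→7:
  [0→1]: (0.00+18.13)/2 × 1 = 9.065
  [1→4]: (18.13+28.34)/2 × 3 = 69.705
  [4→7]: (28.34+20.76)/2 × 3 = 73.65
  Sum = 152.42 mg/L·h

AUC = 152 mg/L·h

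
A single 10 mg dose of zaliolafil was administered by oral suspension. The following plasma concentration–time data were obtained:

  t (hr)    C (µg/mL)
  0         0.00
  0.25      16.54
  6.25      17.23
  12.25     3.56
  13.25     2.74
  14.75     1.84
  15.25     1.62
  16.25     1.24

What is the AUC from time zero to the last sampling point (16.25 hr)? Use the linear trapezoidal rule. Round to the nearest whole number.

Trapezoidal AUC_0→16.25:
  [0→0.25]: (0.00+16.54)/2 × 0.25 = 2.0675
  [0.25→6.25]: (16.54+17.23)/2 × 6 = 101.31
  [6.25→12.25]: (17.23+3.56)/2 × 6 = 62.37
  [12.25→13.25]: (3.56+2.74)/2 × 1 = 3.15
  [13.25→14.75]: (2.74+1.84)/2 × 1.5 = 3.435
  [14.75→15.25]: (1.84+1.62)/2 × 0.5 = 0.865
  [15.25→16.25]: (1.62+1.24)/2 × 1 = 1.43
  Sum = 174.6275 µg/mL·hr

AUC = 175 µg/mL·hr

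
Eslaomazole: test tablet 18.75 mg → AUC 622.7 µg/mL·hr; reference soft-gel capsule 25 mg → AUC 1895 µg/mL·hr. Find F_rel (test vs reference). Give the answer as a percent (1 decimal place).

F_rel = (AUC_test/D_test) / (AUC_ref/D_ref)
      = (622.7/18.75) / (1895/25)
      = 33.2107 / 75.8 = 0.4381 = 43.81%

F_rel = 43.8%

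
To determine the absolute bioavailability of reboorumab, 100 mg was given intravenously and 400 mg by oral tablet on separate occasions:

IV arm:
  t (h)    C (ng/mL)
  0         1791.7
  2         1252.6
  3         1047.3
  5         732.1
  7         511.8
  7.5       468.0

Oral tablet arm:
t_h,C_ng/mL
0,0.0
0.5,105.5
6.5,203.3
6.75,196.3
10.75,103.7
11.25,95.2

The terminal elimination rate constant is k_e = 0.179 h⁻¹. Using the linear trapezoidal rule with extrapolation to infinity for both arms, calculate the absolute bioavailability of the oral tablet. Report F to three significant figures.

Trapezoidal AUC_0→7.5 (IV):
  [0→2]: (1791.7+1252.6)/2 × 2 = 3044.3
  [2→3]: (1252.6+1047.3)/2 × 1 = 1149.95
  [3→5]: (1047.3+732.1)/2 × 2 = 1779.4
  [5→7]: (732.1+511.8)/2 × 2 = 1243.9
  [7→7.5]: (511.8+468.0)/2 × 0.5 = 244.95
  Sum = 7462.5 ng/mL·h
IV tail: 468.0/0.179 = 2614.525; AUC_iv,0→∞ = 7462.5 + 2614.525 = 10077.025 ng/mL·h
Trapezoidal AUC_0→11.25 (oral tablet):
  [0→0.5]: (0.0+105.5)/2 × 0.5 = 26.375
  [0.5→6.5]: (105.5+203.3)/2 × 6 = 926.4
  [6.5→6.75]: (203.3+196.3)/2 × 0.25 = 49.95
  [6.75→10.75]: (196.3+103.7)/2 × 4 = 600.0
  [10.75→11.25]: (103.7+95.2)/2 × 0.5 = 49.725
  Sum = 1652.45 ng/mL·h
oral tablet tail: 95.2/0.179 = 531.844; AUC_ev,0→∞ = 1652.45 + 531.844 = 2184.294 ng/mL·h
F = (AUC_ev/D_ev)/(AUC_iv/D_iv) = (2184.294/400)/(10077.025/100) = 5.460735/100.77025 = 0.0542

F = 0.0542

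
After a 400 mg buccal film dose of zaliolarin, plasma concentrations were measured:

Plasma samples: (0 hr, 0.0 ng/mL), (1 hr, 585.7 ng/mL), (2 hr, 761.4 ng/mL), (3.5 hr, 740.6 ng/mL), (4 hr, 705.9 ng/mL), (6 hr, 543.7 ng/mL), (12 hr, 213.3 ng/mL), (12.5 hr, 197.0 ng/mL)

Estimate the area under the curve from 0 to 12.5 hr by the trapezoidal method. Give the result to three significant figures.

Trapezoidal AUC_0→12.5:
  [0→1]: (0.0+585.7)/2 × 1 = 292.85
  [1→2]: (585.7+761.4)/2 × 1 = 673.55
  [2→3.5]: (761.4+740.6)/2 × 1.5 = 1126.5
  [3.5→4]: (740.6+705.9)/2 × 0.5 = 361.625
  [4→6]: (705.9+543.7)/2 × 2 = 1249.6
  [6→12]: (543.7+213.3)/2 × 6 = 2271.0
  [12→12.5]: (213.3+197.0)/2 × 0.5 = 102.575
  Sum = 6077.7 ng/mL·hr

AUC = 6080 ng/mL·hr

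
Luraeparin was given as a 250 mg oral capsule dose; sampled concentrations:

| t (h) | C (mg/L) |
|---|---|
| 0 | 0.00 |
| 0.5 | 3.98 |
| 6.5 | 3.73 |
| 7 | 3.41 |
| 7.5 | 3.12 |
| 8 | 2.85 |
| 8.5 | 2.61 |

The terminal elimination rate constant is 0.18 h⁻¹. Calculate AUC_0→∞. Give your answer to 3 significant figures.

AUC = 44.9 mg/L·h

Trapezoidal AUC_0→8.5:
  [0→0.5]: (0.00+3.98)/2 × 0.5 = 0.995
  [0.5→6.5]: (3.98+3.73)/2 × 6 = 23.13
  [6.5→7]: (3.73+3.41)/2 × 0.5 = 1.785
  [7→7.5]: (3.41+3.12)/2 × 0.5 = 1.6325
  [7.5→8]: (3.12+2.85)/2 × 0.5 = 1.4925
  [8→8.5]: (2.85+2.61)/2 × 0.5 = 1.365
  Sum = 30.4 mg/L·h
Extrapolated tail: C_last / k_e = 2.61 / 0.18 = 14.500
AUC_0→∞ = 30.4 + 14.500 = 44.9 mg/L·h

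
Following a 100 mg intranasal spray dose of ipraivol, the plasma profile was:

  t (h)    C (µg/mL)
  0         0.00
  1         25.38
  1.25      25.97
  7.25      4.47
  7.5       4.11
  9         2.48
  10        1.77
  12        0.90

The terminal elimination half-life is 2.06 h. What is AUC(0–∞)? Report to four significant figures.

AUC = 123.9 µg/mL·h

Trapezoidal AUC_0→12:
  [0→1]: (0.00+25.38)/2 × 1 = 12.69
  [1→1.25]: (25.38+25.97)/2 × 0.25 = 6.41875
  [1.25→7.25]: (25.97+4.47)/2 × 6 = 91.32
  [7.25→7.5]: (4.47+4.11)/2 × 0.25 = 1.0725
  [7.5→9]: (4.11+2.48)/2 × 1.5 = 4.9425
  [9→10]: (2.48+1.77)/2 × 1 = 2.125
  [10→12]: (1.77+0.90)/2 × 2 = 2.67
  Sum = 121.23875 µg/mL·h
k_e = ln2 / t½ = 0.693147 / 2.06 = 0.3365 h^-1
Extrapolated tail: C_last / k_e = 0.90 / 0.3365 = 2.675
AUC_0→∞ = 121.23875 + 2.675 = 123.91375 µg/mL·h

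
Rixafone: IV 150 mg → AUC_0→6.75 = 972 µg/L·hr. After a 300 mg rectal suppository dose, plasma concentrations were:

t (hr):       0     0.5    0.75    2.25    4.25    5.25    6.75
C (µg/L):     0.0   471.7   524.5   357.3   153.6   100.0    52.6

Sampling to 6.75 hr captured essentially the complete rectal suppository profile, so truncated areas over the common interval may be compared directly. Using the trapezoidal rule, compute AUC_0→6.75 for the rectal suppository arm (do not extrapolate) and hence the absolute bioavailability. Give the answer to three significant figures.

Trapezoidal AUC_0→6.75 (rectal suppository):
  [0→0.5]: (0.0+471.7)/2 × 0.5 = 117.925
  [0.5→0.75]: (471.7+524.5)/2 × 0.25 = 124.525
  [0.75→2.25]: (524.5+357.3)/2 × 1.5 = 661.35
  [2.25→4.25]: (357.3+153.6)/2 × 2 = 510.9
  [4.25→5.25]: (153.6+100.0)/2 × 1 = 126.8
  [5.25→6.75]: (100.0+52.6)/2 × 1.5 = 114.45
  Sum = 1655.95 µg/L·hr
F = (AUC_ev/D_ev)/(AUC_iv/D_iv) = (1655.95/300)/(972/150) = 5.51983/6.48 = 0.8518

F = 0.852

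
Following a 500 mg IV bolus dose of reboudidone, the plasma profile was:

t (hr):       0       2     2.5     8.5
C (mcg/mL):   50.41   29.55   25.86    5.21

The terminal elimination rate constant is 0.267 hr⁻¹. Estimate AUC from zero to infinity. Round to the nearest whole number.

AUC = 207 mcg/mL·hr

Trapezoidal AUC_0→8.5:
  [0→2]: (50.41+29.55)/2 × 2 = 79.96
  [2→2.5]: (29.55+25.86)/2 × 0.5 = 13.8525
  [2.5→8.5]: (25.86+5.21)/2 × 6 = 93.21
  Sum = 187.0225 mcg/mL·hr
Extrapolated tail: C_last / k_e = 5.21 / 0.267 = 19.513
AUC_0→∞ = 187.0225 + 19.513 = 206.5355 mcg/mL·hr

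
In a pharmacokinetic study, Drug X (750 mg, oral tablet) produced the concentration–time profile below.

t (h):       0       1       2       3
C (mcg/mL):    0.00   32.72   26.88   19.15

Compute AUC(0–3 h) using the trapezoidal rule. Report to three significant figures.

Trapezoidal AUC_0→3:
  [0→1]: (0.00+32.72)/2 × 1 = 16.36
  [1→2]: (32.72+26.88)/2 × 1 = 29.8
  [2→3]: (26.88+19.15)/2 × 1 = 23.015
  Sum = 69.175 mcg/mL·h

AUC = 69.2 mcg/mL·h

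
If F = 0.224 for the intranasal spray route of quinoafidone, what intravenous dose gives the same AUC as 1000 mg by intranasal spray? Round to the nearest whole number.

Systemic exposure from an extravascular dose = F × D_ev, so the equivalent IV dose is F × D_ev.
D_iv = F × D_ev = 0.224 × 1000 = 224 mg

D_iv = 224 mg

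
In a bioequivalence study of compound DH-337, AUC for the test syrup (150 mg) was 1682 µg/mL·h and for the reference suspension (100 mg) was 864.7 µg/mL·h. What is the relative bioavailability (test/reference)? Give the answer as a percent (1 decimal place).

F_rel = 129.7%

F_rel = (AUC_test/D_test) / (AUC_ref/D_ref)
      = (1682/150) / (864.7/100)
      = 11.2133 / 8.647 = 1.2968 = 129.68%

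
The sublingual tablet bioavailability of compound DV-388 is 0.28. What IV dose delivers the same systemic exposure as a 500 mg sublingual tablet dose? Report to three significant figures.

Systemic exposure from an extravascular dose = F × D_ev, so the equivalent IV dose is F × D_ev.
D_iv = F × D_ev = 0.28 × 500 = 140 mg

D_iv = 140 mg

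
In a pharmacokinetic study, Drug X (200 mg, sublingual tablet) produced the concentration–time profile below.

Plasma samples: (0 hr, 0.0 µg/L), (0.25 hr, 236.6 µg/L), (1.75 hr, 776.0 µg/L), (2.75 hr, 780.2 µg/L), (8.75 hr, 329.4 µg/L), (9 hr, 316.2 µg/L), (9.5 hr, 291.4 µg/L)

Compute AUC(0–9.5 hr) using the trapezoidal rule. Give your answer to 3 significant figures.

Trapezoidal AUC_0→9.5:
  [0→0.25]: (0.0+236.6)/2 × 0.25 = 29.575
  [0.25→1.75]: (236.6+776.0)/2 × 1.5 = 759.45
  [1.75→2.75]: (776.0+780.2)/2 × 1 = 778.1
  [2.75→8.75]: (780.2+329.4)/2 × 6 = 3328.8
  [8.75→9]: (329.4+316.2)/2 × 0.25 = 80.7
  [9→9.5]: (316.2+291.4)/2 × 0.5 = 151.9
  Sum = 5128.525 µg/L·hr

AUC = 5130 µg/L·hr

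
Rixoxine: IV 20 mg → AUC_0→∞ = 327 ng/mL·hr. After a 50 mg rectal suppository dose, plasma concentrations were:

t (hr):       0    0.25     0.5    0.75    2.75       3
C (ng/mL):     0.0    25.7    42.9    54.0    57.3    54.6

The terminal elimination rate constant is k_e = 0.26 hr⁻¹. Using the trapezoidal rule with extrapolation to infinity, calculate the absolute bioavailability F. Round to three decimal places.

Trapezoidal AUC_0→3 (rectal suppository):
  [0→0.25]: (0.0+25.7)/2 × 0.25 = 3.2125
  [0.25→0.5]: (25.7+42.9)/2 × 0.25 = 8.575
  [0.5→0.75]: (42.9+54.0)/2 × 0.25 = 12.1125
  [0.75→2.75]: (54.0+57.3)/2 × 2 = 111.3
  [2.75→3]: (57.3+54.6)/2 × 0.25 = 13.9875
  Sum = 149.1875 ng/mL·hr
Tail: C_last/k_e = 54.6/0.26 = 210.000
AUC_0→∞ (rectal suppository) = 149.1875 + 210.000 = 359.1875 ng/mL·hr
F = (AUC_ev/D_ev)/(AUC_iv/D_iv) = (359.1875/50)/(327/20) = 7.18375/16.35 = 0.4394

F = 0.439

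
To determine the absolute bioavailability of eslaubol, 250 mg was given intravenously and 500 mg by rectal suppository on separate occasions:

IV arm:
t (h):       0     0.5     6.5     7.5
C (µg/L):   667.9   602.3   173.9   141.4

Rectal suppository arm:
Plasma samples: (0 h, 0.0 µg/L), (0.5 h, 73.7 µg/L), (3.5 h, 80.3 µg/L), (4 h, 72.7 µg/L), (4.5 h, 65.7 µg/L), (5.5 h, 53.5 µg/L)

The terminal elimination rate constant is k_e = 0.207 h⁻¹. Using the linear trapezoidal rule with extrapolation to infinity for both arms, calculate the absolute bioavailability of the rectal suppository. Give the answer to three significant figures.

Trapezoidal AUC_0→7.5 (IV):
  [0→0.5]: (667.9+602.3)/2 × 0.5 = 317.55
  [0.5→6.5]: (602.3+173.9)/2 × 6 = 2328.6
  [6.5→7.5]: (173.9+141.4)/2 × 1 = 157.65
  Sum = 2803.8 µg/L·h
IV tail: 141.4/0.207 = 683.092; AUC_iv,0→∞ = 2803.8 + 683.092 = 3486.892 µg/L·h
Trapezoidal AUC_0→5.5 (rectal suppository):
  [0→0.5]: (0.0+73.7)/2 × 0.5 = 18.425
  [0.5→3.5]: (73.7+80.3)/2 × 3 = 231.0
  [3.5→4]: (80.3+72.7)/2 × 0.5 = 38.25
  [4→4.5]: (72.7+65.7)/2 × 0.5 = 34.6
  [4.5→5.5]: (65.7+53.5)/2 × 1 = 59.6
  Sum = 381.875 µg/L·h
rectal suppository tail: 53.5/0.207 = 258.454; AUC_ev,0→∞ = 381.875 + 258.454 = 640.329 µg/L·h
F = (AUC_ev/D_ev)/(AUC_iv/D_iv) = (640.329/500)/(3486.892/250) = 1.280658/13.947568 = 0.0918

F = 0.0918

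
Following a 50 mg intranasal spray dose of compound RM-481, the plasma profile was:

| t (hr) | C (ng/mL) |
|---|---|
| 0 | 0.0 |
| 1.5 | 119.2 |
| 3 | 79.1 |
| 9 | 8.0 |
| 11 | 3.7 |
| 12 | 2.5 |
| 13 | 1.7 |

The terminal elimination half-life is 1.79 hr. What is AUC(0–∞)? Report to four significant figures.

AUC = 520.7 ng/mL·hr

Trapezoidal AUC_0→13:
  [0→1.5]: (0.0+119.2)/2 × 1.5 = 89.4
  [1.5→3]: (119.2+79.1)/2 × 1.5 = 148.725
  [3→9]: (79.1+8.0)/2 × 6 = 261.3
  [9→11]: (8.0+3.7)/2 × 2 = 11.7
  [11→12]: (3.7+2.5)/2 × 1 = 3.1
  [12→13]: (2.5+1.7)/2 × 1 = 2.1
  Sum = 516.325 ng/mL·hr
k_e = ln2 / t½ = 0.693147 / 1.79 = 0.3872 hr^-1
Extrapolated tail: C_last / k_e = 1.7 / 0.3872 = 4.390
AUC_0→∞ = 516.325 + 4.390 = 520.715 ng/mL·hr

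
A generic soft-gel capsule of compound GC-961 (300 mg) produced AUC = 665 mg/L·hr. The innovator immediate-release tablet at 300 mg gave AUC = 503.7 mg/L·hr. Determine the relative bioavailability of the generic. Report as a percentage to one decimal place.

F_rel = 132.0%

F_rel = (AUC_test/D_test) / (AUC_ref/D_ref)
      = (665/300) / (503.7/300)
      = 2.21667 / 1.679 = 1.3202 = 132.02%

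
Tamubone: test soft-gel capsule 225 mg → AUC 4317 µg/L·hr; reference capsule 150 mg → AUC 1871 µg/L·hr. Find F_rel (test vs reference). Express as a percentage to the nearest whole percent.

F_rel = (AUC_test/D_test) / (AUC_ref/D_ref)
      = (4317/225) / (1871/150)
      = 19.1867 / 12.4733 = 1.5382 = 153.82%

F_rel = 154%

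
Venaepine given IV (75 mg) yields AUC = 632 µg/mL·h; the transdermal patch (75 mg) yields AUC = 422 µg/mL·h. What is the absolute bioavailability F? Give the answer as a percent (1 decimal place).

F = 66.8%

F = (AUC_ev / D_ev) / (AUC_iv / D_iv)
  = (422/75) / (632/75)
  = 5.62667 / 8.42667 = 0.6677
  = 66.77%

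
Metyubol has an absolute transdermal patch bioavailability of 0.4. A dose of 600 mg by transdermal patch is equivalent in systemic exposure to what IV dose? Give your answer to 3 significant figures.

Systemic exposure from an extravascular dose = F × D_ev, so the equivalent IV dose is F × D_ev.
D_iv = F × D_ev = 0.4 × 600 = 240 mg

D_iv = 240 mg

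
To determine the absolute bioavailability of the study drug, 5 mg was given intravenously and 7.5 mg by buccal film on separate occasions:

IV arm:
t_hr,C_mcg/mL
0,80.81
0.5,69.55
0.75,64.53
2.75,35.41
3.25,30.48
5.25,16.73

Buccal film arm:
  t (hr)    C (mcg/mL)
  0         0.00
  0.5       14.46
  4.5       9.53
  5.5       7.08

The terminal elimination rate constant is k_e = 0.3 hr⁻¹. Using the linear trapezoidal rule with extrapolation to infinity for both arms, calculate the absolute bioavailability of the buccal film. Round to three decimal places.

Trapezoidal AUC_0→5.25 (IV):
  [0→0.5]: (80.81+69.55)/2 × 0.5 = 37.59
  [0.5→0.75]: (69.55+64.53)/2 × 0.25 = 16.76
  [0.75→2.75]: (64.53+35.41)/2 × 2 = 99.94
  [2.75→3.25]: (35.41+30.48)/2 × 0.5 = 16.4725
  [3.25→5.25]: (30.48+16.73)/2 × 2 = 47.21
  Sum = 217.9725 mcg/mL·hr
IV tail: 16.73/0.3 = 55.767; AUC_iv,0→∞ = 217.9725 + 55.767 = 273.7395 mcg/mL·hr
Trapezoidal AUC_0→5.5 (buccal film):
  [0→0.5]: (0.00+14.46)/2 × 0.5 = 3.615
  [0.5→4.5]: (14.46+9.53)/2 × 4 = 47.98
  [4.5→5.5]: (9.53+7.08)/2 × 1 = 8.305
  Sum = 59.9 mcg/mL·hr
buccal film tail: 7.08/0.3 = 23.600; AUC_ev,0→∞ = 59.9 + 23.600 = 83.5 mcg/mL·hr
F = (AUC_ev/D_ev)/(AUC_iv/D_iv) = (83.5/7.5)/(273.7395/5) = 11.1333/54.7479 = 0.2034

F = 0.203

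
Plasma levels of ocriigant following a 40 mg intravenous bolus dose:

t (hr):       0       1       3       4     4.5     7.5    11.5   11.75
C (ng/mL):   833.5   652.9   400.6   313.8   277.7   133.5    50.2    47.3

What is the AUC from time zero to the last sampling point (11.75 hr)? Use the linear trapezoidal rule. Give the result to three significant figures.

Trapezoidal AUC_0→11.75:
  [0→1]: (833.5+652.9)/2 × 1 = 743.2
  [1→3]: (652.9+400.6)/2 × 2 = 1053.5
  [3→4]: (400.6+313.8)/2 × 1 = 357.2
  [4→4.5]: (313.8+277.7)/2 × 0.5 = 147.875
  [4.5→7.5]: (277.7+133.5)/2 × 3 = 616.8
  [7.5→11.5]: (133.5+50.2)/2 × 4 = 367.4
  [11.5→11.75]: (50.2+47.3)/2 × 0.25 = 12.1875
  Sum = 3298.1625 ng/mL·hr

AUC = 3300 ng/mL·hr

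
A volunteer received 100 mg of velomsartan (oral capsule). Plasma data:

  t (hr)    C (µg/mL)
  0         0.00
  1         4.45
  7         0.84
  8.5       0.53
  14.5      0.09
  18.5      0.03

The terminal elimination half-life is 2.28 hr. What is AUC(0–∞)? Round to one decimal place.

Trapezoidal AUC_0→18.5:
  [0→1]: (0.00+4.45)/2 × 1 = 2.225
  [1→7]: (4.45+0.84)/2 × 6 = 15.87
  [7→8.5]: (0.84+0.53)/2 × 1.5 = 1.0275
  [8.5→14.5]: (0.53+0.09)/2 × 6 = 1.86
  [14.5→18.5]: (0.09+0.03)/2 × 4 = 0.24
  Sum = 21.2225 µg/mL·hr
k_e = ln2 / t½ = 0.693147 / 2.28 = 0.3040 hr^-1
Extrapolated tail: C_last / k_e = 0.03 / 0.304 = 0.099
AUC_0→∞ = 21.2225 + 0.099 = 21.3215 µg/mL·hr

AUC = 21.3 µg/mL·hr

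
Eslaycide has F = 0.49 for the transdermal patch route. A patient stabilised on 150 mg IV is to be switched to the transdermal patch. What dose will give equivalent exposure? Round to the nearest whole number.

D_transdermal = 306 mg

For equal systemic exposure: F × D_ev = D_iv
D_ev = D_iv / F = 150 / 0.49 = 306.122 mg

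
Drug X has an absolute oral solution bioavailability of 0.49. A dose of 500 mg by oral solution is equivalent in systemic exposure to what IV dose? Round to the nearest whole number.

Systemic exposure from an extravascular dose = F × D_ev, so the equivalent IV dose is F × D_ev.
D_iv = F × D_ev = 0.49 × 500 = 245 mg

D_iv = 245 mg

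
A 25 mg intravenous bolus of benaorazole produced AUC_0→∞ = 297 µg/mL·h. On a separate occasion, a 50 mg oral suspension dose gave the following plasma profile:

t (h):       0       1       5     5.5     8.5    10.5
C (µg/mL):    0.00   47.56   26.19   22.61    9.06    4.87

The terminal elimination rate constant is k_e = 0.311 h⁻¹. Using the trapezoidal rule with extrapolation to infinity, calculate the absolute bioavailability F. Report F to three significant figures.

Trapezoidal AUC_0→10.5 (oral suspension):
  [0→1]: (0.00+47.56)/2 × 1 = 23.78
  [1→5]: (47.56+26.19)/2 × 4 = 147.5
  [5→5.5]: (26.19+22.61)/2 × 0.5 = 12.2
  [5.5→8.5]: (22.61+9.06)/2 × 3 = 47.505
  [8.5→10.5]: (9.06+4.87)/2 × 2 = 13.93
  Sum = 244.915 µg/mL·h
Tail: C_last/k_e = 4.87/0.311 = 15.659
AUC_0→∞ (oral suspension) = 244.915 + 15.659 = 260.574 µg/mL·h
F = (AUC_ev/D_ev)/(AUC_iv/D_iv) = (260.574/50)/(297/25) = 5.21148/11.88 = 0.4387

F = 0.439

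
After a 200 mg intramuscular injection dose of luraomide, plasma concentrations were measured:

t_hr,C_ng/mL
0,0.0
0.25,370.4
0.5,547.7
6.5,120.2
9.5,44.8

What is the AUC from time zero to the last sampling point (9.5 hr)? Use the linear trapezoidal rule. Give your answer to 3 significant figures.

AUC = 2410 ng/mL·hr

Trapezoidal AUC_0→9.5:
  [0→0.25]: (0.0+370.4)/2 × 0.25 = 46.3
  [0.25→0.5]: (370.4+547.7)/2 × 0.25 = 114.7625
  [0.5→6.5]: (547.7+120.2)/2 × 6 = 2003.7
  [6.5→9.5]: (120.2+44.8)/2 × 3 = 247.5
  Sum = 2412.2625 ng/mL·hr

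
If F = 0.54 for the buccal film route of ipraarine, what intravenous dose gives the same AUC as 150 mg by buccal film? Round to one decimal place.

Systemic exposure from an extravascular dose = F × D_ev, so the equivalent IV dose is F × D_ev.
D_iv = F × D_ev = 0.54 × 150 = 81 mg

D_iv = 81.0 mg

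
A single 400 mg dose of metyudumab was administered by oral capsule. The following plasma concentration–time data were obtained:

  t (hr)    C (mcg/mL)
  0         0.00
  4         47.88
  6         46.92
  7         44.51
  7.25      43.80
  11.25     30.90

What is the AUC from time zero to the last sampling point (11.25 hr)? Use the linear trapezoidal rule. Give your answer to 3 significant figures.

AUC = 397 mcg/mL·hr

Trapezoidal AUC_0→11.25:
  [0→4]: (0.00+47.88)/2 × 4 = 95.76
  [4→6]: (47.88+46.92)/2 × 2 = 94.8
  [6→7]: (46.92+44.51)/2 × 1 = 45.715
  [7→7.25]: (44.51+43.80)/2 × 0.25 = 11.03875
  [7.25→11.25]: (43.80+30.90)/2 × 4 = 149.4
  Sum = 396.71375 mcg/mL·hr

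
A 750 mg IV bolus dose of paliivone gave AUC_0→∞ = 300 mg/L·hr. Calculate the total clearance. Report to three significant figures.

CL = 2.50 L/hr

CL = Dose_iv / AUC_0→∞
   = 750 / 300 = 2.5 L/hr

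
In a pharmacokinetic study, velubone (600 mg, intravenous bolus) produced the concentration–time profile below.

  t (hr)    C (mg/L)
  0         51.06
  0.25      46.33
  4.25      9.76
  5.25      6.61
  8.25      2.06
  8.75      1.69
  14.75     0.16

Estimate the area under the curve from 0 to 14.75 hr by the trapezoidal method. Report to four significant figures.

Trapezoidal AUC_0→14.75:
  [0→0.25]: (51.06+46.33)/2 × 0.25 = 12.17375
  [0.25→4.25]: (46.33+9.76)/2 × 4 = 112.18
  [4.25→5.25]: (9.76+6.61)/2 × 1 = 8.185
  [5.25→8.25]: (6.61+2.06)/2 × 3 = 13.005
  [8.25→8.75]: (2.06+1.69)/2 × 0.5 = 0.9375
  [8.75→14.75]: (1.69+0.16)/2 × 6 = 5.55
  Sum = 152.03125 mg/L·hr

AUC = 152.0 mg/L·hr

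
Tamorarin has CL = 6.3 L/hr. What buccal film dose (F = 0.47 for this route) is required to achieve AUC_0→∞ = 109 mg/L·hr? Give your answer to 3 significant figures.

Dose = 1460 mg

Dose = CL × AUC_0→∞ / F
     = 6.3 × 109 / 0.47 = 1461.06 mg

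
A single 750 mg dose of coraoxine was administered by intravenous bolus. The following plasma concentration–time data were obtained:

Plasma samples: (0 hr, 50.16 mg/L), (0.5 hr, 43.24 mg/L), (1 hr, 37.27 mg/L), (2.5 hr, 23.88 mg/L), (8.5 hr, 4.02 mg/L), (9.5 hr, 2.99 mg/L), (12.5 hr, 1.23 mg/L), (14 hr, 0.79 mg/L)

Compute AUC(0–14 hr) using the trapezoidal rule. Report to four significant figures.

Trapezoidal AUC_0→14:
  [0→0.5]: (50.16+43.24)/2 × 0.5 = 23.35
  [0.5→1]: (43.24+37.27)/2 × 0.5 = 20.1275
  [1→2.5]: (37.27+23.88)/2 × 1.5 = 45.8625
  [2.5→8.5]: (23.88+4.02)/2 × 6 = 83.7
  [8.5→9.5]: (4.02+2.99)/2 × 1 = 3.505
  [9.5→12.5]: (2.99+1.23)/2 × 3 = 6.33
  [12.5→14]: (1.23+0.79)/2 × 1.5 = 1.515
  Sum = 184.39 mg/L·hr

AUC = 184.4 mg/L·hr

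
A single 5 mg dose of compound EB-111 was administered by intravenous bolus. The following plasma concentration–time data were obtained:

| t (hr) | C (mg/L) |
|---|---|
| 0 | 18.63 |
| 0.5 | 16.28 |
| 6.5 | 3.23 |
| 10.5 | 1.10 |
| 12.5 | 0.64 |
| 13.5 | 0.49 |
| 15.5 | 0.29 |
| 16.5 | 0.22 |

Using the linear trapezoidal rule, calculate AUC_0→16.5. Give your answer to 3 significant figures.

AUC = 79.3 mg/L·hr

Trapezoidal AUC_0→16.5:
  [0→0.5]: (18.63+16.28)/2 × 0.5 = 8.7275
  [0.5→6.5]: (16.28+3.23)/2 × 6 = 58.53
  [6.5→10.5]: (3.23+1.10)/2 × 4 = 8.66
  [10.5→12.5]: (1.10+0.64)/2 × 2 = 1.74
  [12.5→13.5]: (0.64+0.49)/2 × 1 = 0.565
  [13.5→15.5]: (0.49+0.29)/2 × 2 = 0.78
  [15.5→16.5]: (0.29+0.22)/2 × 1 = 0.255
  Sum = 79.2575 mg/L·hr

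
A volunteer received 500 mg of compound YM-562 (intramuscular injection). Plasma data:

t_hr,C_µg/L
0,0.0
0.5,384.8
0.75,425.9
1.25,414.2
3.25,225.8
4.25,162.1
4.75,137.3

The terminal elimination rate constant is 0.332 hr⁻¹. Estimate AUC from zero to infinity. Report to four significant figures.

Trapezoidal AUC_0→4.75:
  [0→0.5]: (0.0+384.8)/2 × 0.5 = 96.2
  [0.5→0.75]: (384.8+425.9)/2 × 0.25 = 101.3375
  [0.75→1.25]: (425.9+414.2)/2 × 0.5 = 210.025
  [1.25→3.25]: (414.2+225.8)/2 × 2 = 640.0
  [3.25→4.25]: (225.8+162.1)/2 × 1 = 193.95
  [4.25→4.75]: (162.1+137.3)/2 × 0.5 = 74.85
  Sum = 1316.3625 µg/L·hr
Extrapolated tail: C_last / k_e = 137.3 / 0.332 = 413.554
AUC_0→∞ = 1316.3625 + 413.554 = 1729.9165 µg/L·hr

AUC = 1730 µg/L·hr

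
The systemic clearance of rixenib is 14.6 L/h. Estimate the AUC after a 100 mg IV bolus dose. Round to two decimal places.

AUC_0→∞ = Dose_iv / CL
        = 100 / 14.6 = 6.84932 mg/L·h

AUC = 6.85 mg/L·h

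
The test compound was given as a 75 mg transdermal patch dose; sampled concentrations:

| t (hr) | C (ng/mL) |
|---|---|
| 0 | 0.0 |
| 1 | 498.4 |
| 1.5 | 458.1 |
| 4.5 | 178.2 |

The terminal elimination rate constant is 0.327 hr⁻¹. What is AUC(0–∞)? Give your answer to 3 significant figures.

AUC = 1990 ng/mL·hr

Trapezoidal AUC_0→4.5:
  [0→1]: (0.0+498.4)/2 × 1 = 249.2
  [1→1.5]: (498.4+458.1)/2 × 0.5 = 239.125
  [1.5→4.5]: (458.1+178.2)/2 × 3 = 954.45
  Sum = 1442.775 ng/mL·hr
Extrapolated tail: C_last / k_e = 178.2 / 0.327 = 544.954
AUC_0→∞ = 1442.775 + 544.954 = 1987.729 ng/mL·hr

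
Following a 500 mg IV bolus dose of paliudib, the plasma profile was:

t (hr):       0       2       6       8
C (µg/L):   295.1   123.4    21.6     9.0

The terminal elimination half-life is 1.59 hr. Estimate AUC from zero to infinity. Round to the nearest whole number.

AUC = 760 µg/L·hr

Trapezoidal AUC_0→8:
  [0→2]: (295.1+123.4)/2 × 2 = 418.5
  [2→6]: (123.4+21.6)/2 × 4 = 290.0
  [6→8]: (21.6+9.0)/2 × 2 = 30.6
  Sum = 739.1 µg/L·hr
k_e = ln2 / t½ = 0.693147 / 1.59 = 0.4359 hr^-1
Extrapolated tail: C_last / k_e = 9.0 / 0.4359 = 20.647
AUC_0→∞ = 739.1 + 20.647 = 759.747 µg/L·hr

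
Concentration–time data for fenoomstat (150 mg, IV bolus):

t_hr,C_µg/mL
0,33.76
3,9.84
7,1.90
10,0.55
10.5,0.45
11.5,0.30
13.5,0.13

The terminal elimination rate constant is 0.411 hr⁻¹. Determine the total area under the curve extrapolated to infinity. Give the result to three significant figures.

AUC = 93.9 µg/mL·hr

Trapezoidal AUC_0→13.5:
  [0→3]: (33.76+9.84)/2 × 3 = 65.4
  [3→7]: (9.84+1.90)/2 × 4 = 23.48
  [7→10]: (1.90+0.55)/2 × 3 = 3.675
  [10→10.5]: (0.55+0.45)/2 × 0.5 = 0.25
  [10.5→11.5]: (0.45+0.30)/2 × 1 = 0.375
  [11.5→13.5]: (0.30+0.13)/2 × 2 = 0.43
  Sum = 93.61 µg/mL·hr
Extrapolated tail: C_last / k_e = 0.13 / 0.411 = 0.316
AUC_0→∞ = 93.61 + 0.316 = 93.926 µg/mL·hr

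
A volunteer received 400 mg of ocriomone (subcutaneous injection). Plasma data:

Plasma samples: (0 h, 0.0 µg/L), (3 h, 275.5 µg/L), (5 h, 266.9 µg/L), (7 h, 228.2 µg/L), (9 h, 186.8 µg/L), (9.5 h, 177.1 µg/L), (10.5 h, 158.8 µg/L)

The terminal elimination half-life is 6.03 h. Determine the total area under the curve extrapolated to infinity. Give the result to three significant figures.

Trapezoidal AUC_0→10.5:
  [0→3]: (0.0+275.5)/2 × 3 = 413.25
  [3→5]: (275.5+266.9)/2 × 2 = 542.4
  [5→7]: (266.9+228.2)/2 × 2 = 495.1
  [7→9]: (228.2+186.8)/2 × 2 = 415.0
  [9→9.5]: (186.8+177.1)/2 × 0.5 = 90.975
  [9.5→10.5]: (177.1+158.8)/2 × 1 = 167.95
  Sum = 2124.675 µg/L·h
k_e = ln2 / t½ = 0.693147 / 6.03 = 0.1149 h^-1
Extrapolated tail: C_last / k_e = 158.8 / 0.1149 = 1382.071
AUC_0→∞ = 2124.675 + 1382.071 = 3506.746 µg/L·h

AUC = 3510 µg/L·h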